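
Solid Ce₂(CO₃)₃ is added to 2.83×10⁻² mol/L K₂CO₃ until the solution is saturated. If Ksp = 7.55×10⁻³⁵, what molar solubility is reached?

Ce₂(CO₃)₃(s) ⇌ 2 Ce³⁺(aq) + 3 CO₃²⁻(aq)
Let s be the solubility of Ce₂(CO₃)₃ here. The common ion gives [CO₃²⁻] ≈ 2.83×10⁻² mol/L, and [Ce³⁺] = 2s.
Ksp = [Ce³⁺]^2[CO₃²⁻]^3 = (2s)^2(2.83×10⁻²)^3
(2s)^2 = 7.55×10⁻³⁵ / (2.83×10⁻²)^3 = 3.33×10⁻³⁰
s = 9.13×10⁻¹⁶ mol/L

9.13×10⁻¹⁶ M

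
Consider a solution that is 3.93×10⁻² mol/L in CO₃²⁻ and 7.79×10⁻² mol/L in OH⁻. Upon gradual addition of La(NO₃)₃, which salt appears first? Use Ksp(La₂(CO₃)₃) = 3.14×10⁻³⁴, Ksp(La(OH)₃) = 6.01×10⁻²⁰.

Each salt precipitates once Q = Ksp for that salt.
For La₂(CO₃)₃: [La³⁺] = (Ksp/[CO₃²⁻]^3)^(1/2) = 2.27×10⁻¹⁵ mol/L
For La(OH)₃: [La³⁺] = (Ksp/[OH⁻]^3) = 1.27×10⁻¹⁶ mol/L
The smaller threshold [La³⁺] is reached first, so La(OH)₃ precipitates first.

La(OH)₃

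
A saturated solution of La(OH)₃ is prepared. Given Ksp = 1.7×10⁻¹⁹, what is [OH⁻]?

2.7×10⁻⁵ M

La(OH)₃(s) ⇌ La³⁺(aq) + 3 OH⁻(aq)
Call the molar solubility s, so that [La³⁺] = s and [OH⁻] = 3s.
Ksp = [La³⁺][OH⁻]^3 = s · (3s)^3 = 27s^4 = 1.7×10⁻¹⁹
s = 8.9×10⁻⁶ M
[OH⁻] = 3s = 2.7×10⁻⁵ M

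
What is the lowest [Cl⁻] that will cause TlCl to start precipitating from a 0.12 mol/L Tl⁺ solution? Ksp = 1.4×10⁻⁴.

1.2×10⁻³ M

Precipitation of each salt begins when its ion product equals Ksp.
TlCl(s) ⇌ Tl⁺(aq) + Cl⁻(aq)
Ksp = [Tl⁺][Cl⁻] = [Cl⁻](0.12)
[Cl⁻] = 1.4×10⁻⁴ / (0.12) = 1.2×10⁻³
[Cl⁻] = 1.2×10⁻³ mol/L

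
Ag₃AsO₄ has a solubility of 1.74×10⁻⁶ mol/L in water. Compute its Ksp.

Ksp = 2.47×10⁻²²

Ag₃AsO₄(s) ⇌ 3 Ag⁺(aq) + AsO₄³⁻(aq)
Call the molar solubility s, so that [Ag⁺] = 3s and [AsO₄³⁻] = s.
Ksp = [Ag⁺]^3[AsO₄³⁻] = (3s)^3 · s = 27s^4
Ksp = 27 × (1.74×10⁻⁶)^4 = 2.47×10⁻²²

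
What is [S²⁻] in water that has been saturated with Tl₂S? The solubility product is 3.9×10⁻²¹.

Tl₂S(s) ⇌ 2 Tl⁺(aq) + S²⁻(aq)
If s mol/L of Tl₂S dissolves, [Tl⁺] = 2s and [S²⁻] = s.
Ksp = [Tl⁺]^2[S²⁻] = (2s)^2 · s = 4s^3 = 3.9×10⁻²¹
s = 9.9×10⁻⁸ M
[S²⁻] = s = 9.9×10⁻⁸ M

9.9×10⁻⁸ M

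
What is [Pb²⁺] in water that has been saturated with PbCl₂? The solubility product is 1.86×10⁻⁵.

PbCl₂(s) ⇌ Pb²⁺(aq) + 2 Cl⁻(aq)
With molar solubility s: [Pb²⁺] = s, [Cl⁻] = 2s.
Ksp = [Pb²⁺][Cl⁻]^2 = s · (2s)^2 = 4s^3 = 1.86×10⁻⁵
s = 1.67×10⁻² mol L⁻¹
[Pb²⁺] = s = 1.67×10⁻² mol L⁻¹

1.67×10⁻² M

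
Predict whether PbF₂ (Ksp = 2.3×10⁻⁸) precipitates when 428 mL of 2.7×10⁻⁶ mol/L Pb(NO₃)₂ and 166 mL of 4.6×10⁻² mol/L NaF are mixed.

After mixing, V = 428 mL + 166 mL = 594 mL.
[Pb²⁺] = (2.7×10⁻⁶)(428)/594 = 1.9×10⁻⁶ mol/L
[F⁻] = (4.6×10⁻²)(166)/594 = 1.3×10⁻² mol/L
Q = [Pb²⁺][F⁻]^2 = 3.2×10⁻¹⁰
Q < Ksp (3.2×10⁻¹⁰ vs 2.3×10⁻⁸); the solution remains unsaturated and no precipitate forms.

No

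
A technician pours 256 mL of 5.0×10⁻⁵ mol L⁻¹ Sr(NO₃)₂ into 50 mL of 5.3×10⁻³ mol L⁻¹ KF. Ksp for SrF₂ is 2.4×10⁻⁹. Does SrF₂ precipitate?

No

Total volume after mixing = 256 + 50 = 306 mL.
[Sr²⁺] = (5.0×10⁻⁵)(256)/306 = 4.2×10⁻⁵ mol L⁻¹
[F⁻] = (5.3×10⁻³)(50)/306 = 8.7×10⁻⁴ mol L⁻¹
Q = [Sr²⁺][F⁻]^2 = 3.1×10⁻¹¹
Q < Ksp (3.1×10⁻¹¹ vs 2.4×10⁻⁹); the solution remains unsaturated and no precipitate forms.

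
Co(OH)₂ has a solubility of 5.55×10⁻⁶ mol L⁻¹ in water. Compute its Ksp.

Co(OH)₂(s) ⇌ Co²⁺(aq) + 2 OH⁻(aq)
Call the molar solubility s, so that [Co²⁺] = s and [OH⁻] = 2s.
Ksp = [Co²⁺][OH⁻]^2 = s · (2s)^2 = 4s^3
Ksp = 4 × (5.55×10⁻⁶)^3 = 6.84×10⁻¹⁶

Ksp = 6.84×10⁻¹⁶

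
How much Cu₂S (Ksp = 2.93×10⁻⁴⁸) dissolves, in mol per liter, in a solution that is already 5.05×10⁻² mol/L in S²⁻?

3.81×10⁻²⁴ M

Cu₂S(s) ⇌ 2 Cu⁺(aq) + S²⁻(aq)
S²⁻ is already present at 5.05×10⁻² mol/L. If s mol/L of Cu₂S dissolves, [Cu⁺] = 2s while [S²⁻] ≈ 5.05×10⁻² mol/L.
Ksp = [Cu⁺]^2[S²⁻] = (2s)^2(5.05×10⁻²)
(2s)^2 = 2.93×10⁻⁴⁸ / (5.05×10⁻²) = 5.80×10⁻⁴⁷
s = 3.81×10⁻²⁴ mol/L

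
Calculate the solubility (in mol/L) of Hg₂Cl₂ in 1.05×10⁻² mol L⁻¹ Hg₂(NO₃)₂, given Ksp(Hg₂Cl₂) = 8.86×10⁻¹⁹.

4.59×10⁻⁹ M

Hg₂Cl₂(s) ⇌ Hg₂²⁺(aq) + 2 Cl⁻(aq)
Let s be the solubility of Hg₂Cl₂ here. The common ion gives [Hg₂²⁺] ≈ 1.05×10⁻² mol L⁻¹, and [Cl⁻] = 2s.
Ksp = [Hg₂²⁺][Cl⁻]^2 = (1.05×10⁻²)(2s)^2
(2s)^2 = 8.86×10⁻¹⁹ / (1.05×10⁻²) = 8.44×10⁻¹⁷
s = 4.59×10⁻⁹ mol L⁻¹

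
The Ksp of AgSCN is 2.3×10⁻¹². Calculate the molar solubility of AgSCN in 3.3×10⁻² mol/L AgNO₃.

AgSCN(s) ⇌ Ag⁺(aq) + SCN⁻(aq)
Let s be the solubility of AgSCN here. The common ion gives [Ag⁺] ≈ 3.3×10⁻² mol/L, and [SCN⁻] = s.
Ksp = [Ag⁺][SCN⁻] = (3.3×10⁻²)s
s = 2.3×10⁻¹² / (3.3×10⁻²) = 7.0×10⁻¹¹
s = 7.0×10⁻¹¹ mol/L

7.0×10⁻¹¹ M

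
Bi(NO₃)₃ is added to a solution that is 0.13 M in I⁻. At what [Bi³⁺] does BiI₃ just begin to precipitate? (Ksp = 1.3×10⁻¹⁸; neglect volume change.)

5.9×10⁻¹⁶ M

A salt starts to precipitate once the ion product Q reaches its Ksp.
BiI₃(s) ⇌ Bi³⁺(aq) + 3 I⁻(aq)
Ksp = [Bi³⁺][I⁻]^3 = [Bi³⁺](0.13)^3
[Bi³⁺] = 1.3×10⁻¹⁸ / (0.13)^3 = 5.9×10⁻¹⁶
[Bi³⁺] = 5.9×10⁻¹⁶ M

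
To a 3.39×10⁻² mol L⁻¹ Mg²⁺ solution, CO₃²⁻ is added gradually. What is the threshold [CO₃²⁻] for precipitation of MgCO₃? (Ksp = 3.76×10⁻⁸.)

1.11×10⁻⁶ M

A salt starts to precipitate once the ion product Q reaches its Ksp.
MgCO₃(s) ⇌ Mg²⁺(aq) + CO₃²⁻(aq)
Ksp = [Mg²⁺][CO₃²⁻] = [CO₃²⁻](3.39×10⁻²)
[CO₃²⁻] = 3.76×10⁻⁸ / (3.39×10⁻²) = 1.11×10⁻⁶
[CO₃²⁻] = 1.11×10⁻⁶ mol L⁻¹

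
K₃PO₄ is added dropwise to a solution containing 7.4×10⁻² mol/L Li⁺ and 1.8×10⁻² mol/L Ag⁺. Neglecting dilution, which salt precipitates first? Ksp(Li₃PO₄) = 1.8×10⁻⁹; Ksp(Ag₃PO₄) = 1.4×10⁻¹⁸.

A salt starts to precipitate once the ion product Q reaches its Ksp.
For Li₃PO₄: [PO₄³⁻] = (Ksp/[Li⁺]^3) = 4.4×10⁻⁶ mol/L
For Ag₃PO₄: [PO₄³⁻] = (Ksp/[Ag⁺]^3) = 2.4×10⁻¹³ mol/L
Since Ag₃PO₄ needs less PO₄³⁻ to reach saturation, it precipitates first.

Ag₃PO₄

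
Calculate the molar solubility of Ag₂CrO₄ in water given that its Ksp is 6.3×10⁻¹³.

Ag₂CrO₄(s) ⇌ 2 Ag⁺(aq) + CrO₄²⁻(aq)
Let s be the molar solubility. Then [Ag⁺] = 2s and [CrO₄²⁻] = s.
Ksp = [Ag⁺]^2[CrO₄²⁻] = (2s)^2 · s = 4s^3
4s^3 = 6.3×10⁻¹³  ⇒  s^3 = 1.6×10⁻¹³
Taking the 3rd root, s = 5.4×10⁻⁵ mol L⁻¹.

5.4×10⁻⁵ M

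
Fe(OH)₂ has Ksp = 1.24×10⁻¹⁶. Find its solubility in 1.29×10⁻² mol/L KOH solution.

Fe(OH)₂(s) ⇌ Fe²⁺(aq) + 2 OH⁻(aq)
With OH⁻ already at 1.29×10⁻² mol/L and s small, take [OH⁻] ≈ 1.29×10⁻² mol/L and [Fe²⁺] = s.
Ksp = [Fe²⁺][OH⁻]^2 = s(1.29×10⁻²)^2
s = 1.24×10⁻¹⁶ / (1.29×10⁻²)^2 = 7.45×10⁻¹³
s = 7.45×10⁻¹³ mol/L

7.45×10⁻¹³ M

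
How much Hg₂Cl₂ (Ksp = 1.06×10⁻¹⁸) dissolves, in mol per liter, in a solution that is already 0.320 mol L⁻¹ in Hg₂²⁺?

Hg₂Cl₂(s) ⇌ Hg₂²⁺(aq) + 2 Cl⁻(aq)
With Hg₂²⁺ already at 0.320 mol L⁻¹ and s small, take [Hg₂²⁺] ≈ 0.320 mol L⁻¹ and [Cl⁻] = 2s.
Ksp = [Hg₂²⁺][Cl⁻]^2 = (0.320)(2s)^2
(2s)^2 = 1.06×10⁻¹⁸ / (0.320) = 3.31×10⁻¹⁸
s = 9.10×10⁻¹⁰ mol L⁻¹

9.10×10⁻¹⁰ M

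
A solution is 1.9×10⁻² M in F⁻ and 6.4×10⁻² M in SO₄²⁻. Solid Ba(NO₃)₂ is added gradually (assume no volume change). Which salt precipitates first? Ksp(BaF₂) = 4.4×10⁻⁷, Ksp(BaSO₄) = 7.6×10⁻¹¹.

BaSO₄

Precipitation of each salt begins when its ion product equals Ksp.
For BaF₂: [Ba²⁺] = (Ksp/[F⁻]^2) = 1.2×10⁻³ M
For BaSO₄: [Ba²⁺] = (Ksp/[SO₄²⁻]) = 1.2×10⁻⁹ M
The smaller threshold [Ba²⁺] is reached first, so BaSO₄ precipitates first.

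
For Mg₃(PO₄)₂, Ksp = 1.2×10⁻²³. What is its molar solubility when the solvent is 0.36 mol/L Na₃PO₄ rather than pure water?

Mg₃(PO₄)₂(s) ⇌ 3 Mg²⁺(aq) + 2 PO₄³⁻(aq)
With PO₄³⁻ already at 0.36 mol/L and s small, take [PO₄³⁻] ≈ 0.36 mol/L and [Mg²⁺] = 3s.
Ksp = [Mg²⁺]^3[PO₄³⁻]^2 = (3s)^3(0.36)^2
(3s)^3 = 1.2×10⁻²³ / (0.36)^2 = 9.3×10⁻²³
s = 1.5×10⁻⁸ mol/L

1.5×10⁻⁸ M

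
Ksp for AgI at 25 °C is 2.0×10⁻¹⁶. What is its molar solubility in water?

1.4×10⁻⁸ M

AgI(s) ⇌ Ag⁺(aq) + I⁻(aq)
With molar solubility s: [Ag⁺] = s, [I⁻] = s.
Ksp = [Ag⁺][I⁻] = s · s = s^2
s^2 = 2.0×10⁻¹⁶
Taking the 2nd root, s = 1.4×10⁻⁸ mol/L.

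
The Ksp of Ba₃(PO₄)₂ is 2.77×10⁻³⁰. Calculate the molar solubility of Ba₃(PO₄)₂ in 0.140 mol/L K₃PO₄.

Ba₃(PO₄)₂(s) ⇌ 3 Ba²⁺(aq) + 2 PO₄³⁻(aq)
PO₄³⁻ is already present at 0.140 mol/L. If s mol/L of Ba₃(PO₄)₂ dissolves, [Ba²⁺] = 3s while [PO₄³⁻] ≈ 0.140 mol/L.
Ksp = [Ba²⁺]^3[PO₄³⁻]^2 = (3s)^3(0.140)^2
(3s)^3 = 2.77×10⁻³⁰ / (0.140)^2 = 1.41×10⁻²⁸
s = 1.74×10⁻¹⁰ mol/L

1.74×10⁻¹⁰ M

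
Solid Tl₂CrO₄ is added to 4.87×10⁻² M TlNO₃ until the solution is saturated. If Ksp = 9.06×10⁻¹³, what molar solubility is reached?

3.82×10⁻¹⁰ M

Tl₂CrO₄(s) ⇌ 2 Tl⁺(aq) + CrO₄²⁻(aq)
The solution already contains Tl⁺ at 4.87×10⁻² M. Let s be the molar solubility of Tl₂CrO₄.
[Tl⁺] ≈ 4.87×10⁻² M (common ion dominates); [CrO₄²⁻] = s.
Ksp = [Tl⁺]^2[CrO₄²⁻] = (4.87×10⁻²)^2s
s = 9.06×10⁻¹³ / (4.87×10⁻²)^2 = 3.82×10⁻¹⁰
s = 3.82×10⁻¹⁰ M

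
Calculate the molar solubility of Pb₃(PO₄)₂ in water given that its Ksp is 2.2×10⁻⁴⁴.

Pb₃(PO₄)₂(s) ⇌ 3 Pb²⁺(aq) + 2 PO₄³⁻(aq)
Let s be the molar solubility. Then [Pb²⁺] = 3s and [PO₄³⁻] = 2s.
Ksp = [Pb²⁺]^3[PO₄³⁻]^2 = (3s)^3 · (2s)^2 = 108s^5
108s^5 = 2.2×10⁻⁴⁴  ⇒  s^5 = 2.0×10⁻⁴⁶
Taking the 5th root, s = 7.3×10⁻¹⁰ M.

7.3×10⁻¹⁰ M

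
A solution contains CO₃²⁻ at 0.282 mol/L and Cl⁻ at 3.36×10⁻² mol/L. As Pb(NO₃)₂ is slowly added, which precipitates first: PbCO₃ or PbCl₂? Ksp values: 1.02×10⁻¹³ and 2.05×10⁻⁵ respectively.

PbCO₃

Precipitation begins when Q = Ksp.
For PbCO₃: [Pb²⁺] = (Ksp/[CO₃²⁻]) = 3.62×10⁻¹³ mol/L
For PbCl₂: [Pb²⁺] = (Ksp/[Cl⁻]^2) = 1.82×10⁻² mol/L
The smaller threshold [Pb²⁺] is reached first, so PbCO₃ precipitates first.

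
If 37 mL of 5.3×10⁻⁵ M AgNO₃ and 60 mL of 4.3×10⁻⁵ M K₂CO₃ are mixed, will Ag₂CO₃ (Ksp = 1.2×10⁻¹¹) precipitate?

No

Total volume after mixing = 37 + 60 = 97 mL.
[Ag⁺] = (5.3×10⁻⁵)(37)/97 = 2.0×10⁻⁵ M
[CO₃²⁻] = (4.3×10⁻⁵)(60)/97 = 2.7×10⁻⁵ M
Q = [Ag⁺]^2[CO₃²⁻] = 1.1×10⁻¹⁴
Since Q (1.1×10⁻¹⁴) is less than Ksp (1.2×10⁻¹¹), no Ag₂CO₃ precipitates.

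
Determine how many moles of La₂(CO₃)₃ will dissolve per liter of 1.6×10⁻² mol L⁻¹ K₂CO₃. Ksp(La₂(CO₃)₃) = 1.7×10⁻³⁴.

La₂(CO₃)₃(s) ⇌ 2 La³⁺(aq) + 3 CO₃²⁻(aq)
The solution already contains CO₃²⁻ at 1.6×10⁻² mol L⁻¹. Let s be the molar solubility of La₂(CO₃)₃.
[CO₃²⁻] ≈ 1.6×10⁻² mol L⁻¹ (common ion dominates); [La³⁺] = 2s.
Ksp = [La³⁺]^2[CO₃²⁻]^3 = (2s)^2(1.6×10⁻²)^3
(2s)^2 = 1.7×10⁻³⁴ / (1.6×10⁻²)^3 = 4.2×10⁻²⁹
s = 3.2×10⁻¹⁵ mol L⁻¹

3.2×10⁻¹⁵ M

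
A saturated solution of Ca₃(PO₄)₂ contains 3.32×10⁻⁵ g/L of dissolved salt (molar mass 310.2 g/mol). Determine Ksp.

Ksp = 1.52×10⁻³³

s = (3.32×10⁻⁵ g L⁻¹)/(310.2 g mol⁻¹) = 1.0703×10⁻⁷ M
Ca₃(PO₄)₂(s) ⇌ 3 Ca²⁺(aq) + 2 PO₄³⁻(aq)
Let s be the molar solubility. Then [Ca²⁺] = 3s and [PO₄³⁻] = 2s.
Ksp = [Ca²⁺]^3[PO₄³⁻]^2 = (3s)^3 · (2s)^2 = 108s^5
Ksp = 108 × (1.0703×10⁻⁷)^5 = 1.52×10⁻³³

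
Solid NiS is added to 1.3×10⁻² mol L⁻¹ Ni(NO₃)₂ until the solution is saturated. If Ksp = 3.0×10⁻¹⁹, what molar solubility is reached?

NiS(s) ⇌ Ni²⁺(aq) + S²⁻(aq)
Ni²⁺ is already present at 1.3×10⁻² mol L⁻¹. If s mol/L of NiS dissolves, [S²⁻] = s while [Ni²⁺] ≈ 1.3×10⁻² mol L⁻¹.
Ksp = [Ni²⁺][S²⁻] = (1.3×10⁻²)s
s = 3.0×10⁻¹⁹ / (1.3×10⁻²) = 2.3×10⁻¹⁷
s = 2.3×10⁻¹⁷ mol L⁻¹

2.3×10⁻¹⁷ M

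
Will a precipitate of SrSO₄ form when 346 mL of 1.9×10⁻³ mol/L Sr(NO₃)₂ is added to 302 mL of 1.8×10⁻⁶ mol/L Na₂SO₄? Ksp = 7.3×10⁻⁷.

No

After mixing, V = 346 mL + 302 mL = 648 mL.
[Sr²⁺] = (1.9×10⁻³)(346)/648 = 1.0×10⁻³ mol/L
[SO₄²⁻] = (1.8×10⁻⁶)(302)/648 = 8.4×10⁻⁷ mol/L
Q = [Sr²⁺][SO₄²⁻] = 8.5×10⁻¹⁰
Q < Ksp (8.5×10⁻¹⁰ vs 7.3×10⁻⁷); the solution remains unsaturated and no precipitate forms.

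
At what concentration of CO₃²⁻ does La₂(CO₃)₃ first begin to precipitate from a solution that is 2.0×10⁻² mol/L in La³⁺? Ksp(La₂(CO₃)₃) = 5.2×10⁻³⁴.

1.1×10⁻¹⁰ M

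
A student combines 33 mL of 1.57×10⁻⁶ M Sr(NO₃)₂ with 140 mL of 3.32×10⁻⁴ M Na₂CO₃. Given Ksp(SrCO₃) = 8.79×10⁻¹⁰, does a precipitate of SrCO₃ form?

No

The combined volume is 173 mL.
[Sr²⁺] = (1.57×10⁻⁶)(33)/173 = 2.99×10⁻⁷ M
[CO₃²⁻] = (3.32×10⁻⁴)(140)/173 = 2.69×10⁻⁴ M
Q = [Sr²⁺][CO₃²⁻] = 8.05×10⁻¹¹
Q = 8.05×10⁻¹¹ < Ksp = 8.79×10⁻¹⁰, so the solution is unsaturated and no precipitate forms.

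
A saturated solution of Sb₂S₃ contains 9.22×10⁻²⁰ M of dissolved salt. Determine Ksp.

Sb₂S₃(s) ⇌ 2 Sb³⁺(aq) + 3 S²⁻(aq)
With molar solubility s: [Sb³⁺] = 2s, [S²⁻] = 3s.
Ksp = [Sb³⁺]^2[S²⁻]^3 = (2s)^2 · (3s)^3 = 108s^5
Ksp = 108 × (9.22×10⁻²⁰)^5 = 7.20×10⁻⁹⁴

Ksp = 7.20×10⁻⁹⁴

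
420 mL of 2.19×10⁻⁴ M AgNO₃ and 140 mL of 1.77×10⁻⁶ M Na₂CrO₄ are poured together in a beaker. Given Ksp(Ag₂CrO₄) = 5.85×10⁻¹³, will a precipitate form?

No

Total volume after mixing = 420 + 140 = 560 mL.
[Ag⁺] = (2.19×10⁻⁴)(420)/560 = 1.64×10⁻⁴ M
[CrO₄²⁻] = (1.77×10⁻⁶)(140)/560 = 4.43×10⁻⁷ M
Q = [Ag⁺]^2[CrO₄²⁻] = 1.19×10⁻¹⁴
Q < Ksp (1.19×10⁻¹⁴ vs 5.85×10⁻¹³); the solution remains unsaturated and no precipitate forms.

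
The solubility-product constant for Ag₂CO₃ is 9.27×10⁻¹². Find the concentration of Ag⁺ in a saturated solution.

2.65×10⁻⁴ M

Ag₂CO₃(s) ⇌ 2 Ag⁺(aq) + CO₃²⁻(aq)
Call the molar solubility s, so that [Ag⁺] = 2s and [CO₃²⁻] = s.
Ksp = [Ag⁺]^2[CO₃²⁻] = (2s)^2 · s = 4s^3 = 9.27×10⁻¹²
s = 1.32×10⁻⁴ mol/L
[Ag⁺] = 2s = 2.65×10⁻⁴ mol/L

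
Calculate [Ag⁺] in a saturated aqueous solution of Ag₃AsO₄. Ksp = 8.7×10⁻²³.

4.0×10⁻⁶ M

Ag₃AsO₄(s) ⇌ 3 Ag⁺(aq) + AsO₄³⁻(aq)
Call the molar solubility s, so that [Ag⁺] = 3s and [AsO₄³⁻] = s.
Ksp = [Ag⁺]^3[AsO₄³⁻] = (3s)^3 · s = 27s^4 = 8.7×10⁻²³
s = 1.3×10⁻⁶ mol/L
[Ag⁺] = 3s = 4.0×10⁻⁶ mol/L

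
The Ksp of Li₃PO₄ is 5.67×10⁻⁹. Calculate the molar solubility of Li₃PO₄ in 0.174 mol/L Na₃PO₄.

1.06×10⁻³ M

Li₃PO₄(s) ⇌ 3 Li⁺(aq) + PO₄³⁻(aq)
With PO₄³⁻ already at 0.174 mol/L and s small, take [PO₄³⁻] ≈ 0.174 mol/L and [Li⁺] = 3s.
Ksp = [Li⁺]^3[PO₄³⁻] = (3s)^3(0.174)
(3s)^3 = 5.67×10⁻⁹ / (0.174) = 3.26×10⁻⁸
s = 1.06×10⁻³ mol/L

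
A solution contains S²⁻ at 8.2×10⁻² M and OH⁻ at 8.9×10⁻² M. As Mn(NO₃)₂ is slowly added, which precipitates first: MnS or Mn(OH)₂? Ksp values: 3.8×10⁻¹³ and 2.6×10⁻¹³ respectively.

MnS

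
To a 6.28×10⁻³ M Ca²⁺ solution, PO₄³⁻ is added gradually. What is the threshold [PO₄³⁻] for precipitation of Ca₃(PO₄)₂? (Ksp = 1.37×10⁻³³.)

Each salt precipitates once Q = Ksp for that salt.
Ca₃(PO₄)₂(s) ⇌ 3 Ca²⁺(aq) + 2 PO₄³⁻(aq)
Ksp = [Ca²⁺]^3[PO₄³⁻]^2 = [PO₄³⁻]^2(6.28×10⁻³)^3
[PO₄³⁻]^2 = 1.37×10⁻³³ / (6.28×10⁻³)^3 = 5.53×10⁻²⁷
[PO₄³⁻] = 7.44×10⁻¹⁴ M

7.44×10⁻¹⁴ M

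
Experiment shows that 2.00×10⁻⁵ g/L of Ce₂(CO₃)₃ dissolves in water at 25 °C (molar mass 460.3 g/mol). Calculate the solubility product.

Ksp = 1.67×10⁻³⁵

s = (2.00×10⁻⁵ g L⁻¹)/(460.3 g mol⁻¹) = 4.3450×10⁻⁸ M
Ce₂(CO₃)₃(s) ⇌ 2 Ce³⁺(aq) + 3 CO₃²⁻(aq)
Let s be the molar solubility. Then [Ce³⁺] = 2s and [CO₃²⁻] = 3s.
Ksp = [Ce³⁺]^2[CO₃²⁻]^3 = (2s)^2 · (3s)^3 = 108s^5
Ksp = 108 × (4.3450×10⁻⁸)^5 = 1.67×10⁻³⁵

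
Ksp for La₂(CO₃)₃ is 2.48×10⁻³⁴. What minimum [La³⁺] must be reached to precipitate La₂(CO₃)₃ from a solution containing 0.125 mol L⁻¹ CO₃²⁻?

3.56×10⁻¹⁶ M

Each salt precipitates once Q = Ksp for that salt.
La₂(CO₃)₃(s) ⇌ 2 La³⁺(aq) + 3 CO₃²⁻(aq)
Ksp = [La³⁺]^2[CO₃²⁻]^3 = [La³⁺]^2(0.125)^3
[La³⁺]^2 = 2.48×10⁻³⁴ / (0.125)^3 = 1.27×10⁻³¹
[La³⁺] = 3.56×10⁻¹⁶ mol L⁻¹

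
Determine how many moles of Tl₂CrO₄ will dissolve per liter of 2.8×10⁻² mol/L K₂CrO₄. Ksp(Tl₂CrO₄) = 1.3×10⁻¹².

3.4×10⁻⁶ M

Tl₂CrO₄(s) ⇌ 2 Tl⁺(aq) + CrO₄²⁻(aq)
With CrO₄²⁻ already at 2.8×10⁻² mol/L and s small, take [CrO₄²⁻] ≈ 2.8×10⁻² mol/L and [Tl⁺] = 2s.
Ksp = [Tl⁺]^2[CrO₄²⁻] = (2s)^2(2.8×10⁻²)
(2s)^2 = 1.3×10⁻¹² / (2.8×10⁻²) = 4.6×10⁻¹¹
s = 3.4×10⁻⁶ mol/L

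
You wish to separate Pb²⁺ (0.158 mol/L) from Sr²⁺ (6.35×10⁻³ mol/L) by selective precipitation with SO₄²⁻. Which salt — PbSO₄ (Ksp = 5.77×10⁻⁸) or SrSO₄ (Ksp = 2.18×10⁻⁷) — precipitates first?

PbSO₄

Each salt precipitates once Q = Ksp for that salt.
For PbSO₄: [SO₄²⁻] = (Ksp/[Pb²⁺]) = 3.65×10⁻⁷ mol/L
For SrSO₄: [SO₄²⁻] = (Ksp/[Sr²⁺]) = 3.43×10⁻⁵ mol/L
Since PbSO₄ needs less SO₄²⁻ to reach saturation, it precipitates first.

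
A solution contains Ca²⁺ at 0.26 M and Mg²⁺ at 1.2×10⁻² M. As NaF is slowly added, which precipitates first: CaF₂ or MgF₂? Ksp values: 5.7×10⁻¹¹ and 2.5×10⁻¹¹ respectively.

CaF₂

Precipitation of each salt begins when its ion product equals Ksp.
For CaF₂: [F⁻] = (Ksp/[Ca²⁺])^(1/2) = 1.5×10⁻⁵ M
For MgF₂: [F⁻] = (Ksp/[Mg²⁺])^(1/2) = 4.6×10⁻⁵ M
CaF₂ requires the lower [F⁻], so it precipitates first.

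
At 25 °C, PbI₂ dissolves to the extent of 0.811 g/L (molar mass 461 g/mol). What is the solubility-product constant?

Ksp = 2.18×10⁻⁸

Molar solubility s = (0.811 g/L) / (461 g/mol) = 1.7592×10⁻³ mol/L
PbI₂(s) ⇌ Pb²⁺(aq) + 2 I⁻(aq)
Let s be the molar solubility. Then [Pb²⁺] = s and [I⁻] = 2s.
Ksp = [Pb²⁺][I⁻]^2 = s · (2s)^2 = 4s^3
Ksp = 4 × (1.7592×10⁻³)^3 = 2.18×10⁻⁸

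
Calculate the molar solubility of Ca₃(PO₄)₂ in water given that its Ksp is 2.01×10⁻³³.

Ca₃(PO₄)₂(s) ⇌ 3 Ca²⁺(aq) + 2 PO₄³⁻(aq)
Call the molar solubility s, so that [Ca²⁺] = 3s and [PO₄³⁻] = 2s.
Ksp = [Ca²⁺]^3[PO₄³⁻]^2 = (3s)^3 · (2s)^2 = 108s^5
108s^5 = 2.01×10⁻³³  ⇒  s^5 = 1.86×10⁻³⁵
s = 1.13×10⁻⁷ M

1.13×10⁻⁷ M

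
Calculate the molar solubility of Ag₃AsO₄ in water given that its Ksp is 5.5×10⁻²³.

Ag₃AsO₄(s) ⇌ 3 Ag⁺(aq) + AsO₄³⁻(aq)
If s mol/L of Ag₃AsO₄ dissolves, [Ag⁺] = 3s and [AsO₄³⁻] = s.
Ksp = [Ag⁺]^3[AsO₄³⁻] = (3s)^3 · s = 27s^4
27s^4 = 5.5×10⁻²³  ⇒  s^4 = 2.0×10⁻²⁴
s = (2.0×10⁻²⁴)^(1/4) = 1.2×10⁻⁶ mol L⁻¹

1.2×10⁻⁶ M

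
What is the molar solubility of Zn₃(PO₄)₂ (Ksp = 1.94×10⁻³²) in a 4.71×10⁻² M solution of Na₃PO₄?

Zn₃(PO₄)₂(s) ⇌ 3 Zn²⁺(aq) + 2 PO₄³⁻(aq)
PO₄³⁻ is already present at 4.71×10⁻² M. If s mol/L of Zn₃(PO₄)₂ dissolves, [Zn²⁺] = 3s while [PO₄³⁻] ≈ 4.71×10⁻² M.
Ksp = [Zn²⁺]^3[PO₄³⁻]^2 = (3s)^3(4.71×10⁻²)^2
(3s)^3 = 1.94×10⁻³² / (4.71×10⁻²)^2 = 8.75×10⁻³⁰
s = 6.87×10⁻¹¹ M

6.87×10⁻¹¹ M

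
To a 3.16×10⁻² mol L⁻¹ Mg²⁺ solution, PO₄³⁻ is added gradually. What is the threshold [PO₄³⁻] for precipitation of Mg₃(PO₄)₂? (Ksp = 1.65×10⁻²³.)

7.23×10⁻¹⁰ M

Each salt precipitates once Q = Ksp for that salt.
Mg₃(PO₄)₂(s) ⇌ 3 Mg²⁺(aq) + 2 PO₄³⁻(aq)
Ksp = [Mg²⁺]^3[PO₄³⁻]^2 = [PO₄³⁻]^2(3.16×10⁻²)^3
[PO₄³⁻]^2 = 1.65×10⁻²³ / (3.16×10⁻²)^3 = 5.23×10⁻¹⁹
[PO₄³⁻] = 7.23×10⁻¹⁰ mol L⁻¹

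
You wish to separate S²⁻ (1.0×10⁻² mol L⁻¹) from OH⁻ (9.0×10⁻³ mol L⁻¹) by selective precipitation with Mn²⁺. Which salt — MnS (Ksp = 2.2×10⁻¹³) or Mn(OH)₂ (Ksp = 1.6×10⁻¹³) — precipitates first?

MnS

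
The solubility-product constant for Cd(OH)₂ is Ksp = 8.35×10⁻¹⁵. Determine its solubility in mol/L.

1.28×10⁻⁵ M

Cd(OH)₂(s) ⇌ Cd²⁺(aq) + 2 OH⁻(aq)
With molar solubility s: [Cd²⁺] = s, [OH⁻] = 2s.
Ksp = [Cd²⁺][OH⁻]^2 = s · (2s)^2 = 4s^3
4s^3 = 8.35×10⁻¹⁵  ⇒  s^3 = 2.09×10⁻¹⁵
s = 1.28×10⁻⁵ M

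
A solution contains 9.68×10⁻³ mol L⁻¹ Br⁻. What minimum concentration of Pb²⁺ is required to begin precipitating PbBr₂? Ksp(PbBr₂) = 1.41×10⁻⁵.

Precipitation of each salt begins when its ion product equals Ksp.
PbBr₂(s) ⇌ Pb²⁺(aq) + 2 Br⁻(aq)
Ksp = [Pb²⁺][Br⁻]^2 = [Pb²⁺](9.68×10⁻³)^2
[Pb²⁺] = 1.41×10⁻⁵ / (9.68×10⁻³)^2 = 0.150
[Pb²⁺] = 0.150 mol L⁻¹

0.150 M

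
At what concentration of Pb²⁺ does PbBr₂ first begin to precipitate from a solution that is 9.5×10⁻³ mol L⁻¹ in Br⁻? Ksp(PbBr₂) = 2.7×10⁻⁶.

3.0×10⁻² M

Precipitation begins when Q = Ksp.
PbBr₂(s) ⇌ Pb²⁺(aq) + 2 Br⁻(aq)
Ksp = [Pb²⁺][Br⁻]^2 = [Pb²⁺](9.5×10⁻³)^2
[Pb²⁺] = 2.7×10⁻⁶ / (9.5×10⁻³)^2 = 3.0×10⁻²
[Pb²⁺] = 3.0×10⁻² mol L⁻¹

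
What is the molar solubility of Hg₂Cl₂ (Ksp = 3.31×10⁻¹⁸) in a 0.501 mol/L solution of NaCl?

1.32×10⁻¹⁷ M

Hg₂Cl₂(s) ⇌ Hg₂²⁺(aq) + 2 Cl⁻(aq)
Cl⁻ is already present at 0.501 mol/L. If s mol/L of Hg₂Cl₂ dissolves, [Hg₂²⁺] = s while [Cl⁻] ≈ 0.501 mol/L.
Ksp = [Hg₂²⁺][Cl⁻]^2 = s(0.501)^2
s = 3.31×10⁻¹⁸ / (0.501)^2 = 1.32×10⁻¹⁷
s = 1.32×10⁻¹⁷ mol/L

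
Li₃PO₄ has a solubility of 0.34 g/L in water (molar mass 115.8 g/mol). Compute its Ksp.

Ksp = 2.0×10⁻⁹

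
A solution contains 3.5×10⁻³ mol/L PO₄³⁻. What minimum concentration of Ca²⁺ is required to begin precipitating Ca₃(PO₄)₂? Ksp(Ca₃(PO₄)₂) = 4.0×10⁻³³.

6.9×10⁻¹⁰ M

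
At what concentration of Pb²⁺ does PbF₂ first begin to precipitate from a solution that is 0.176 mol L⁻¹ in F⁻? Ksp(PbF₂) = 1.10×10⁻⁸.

3.55×10⁻⁷ M

A salt starts to precipitate once the ion product Q reaches its Ksp.
PbF₂(s) ⇌ Pb²⁺(aq) + 2 F⁻(aq)
Ksp = [Pb²⁺][F⁻]^2 = [Pb²⁺](0.176)^2
[Pb²⁺] = 1.10×10⁻⁸ / (0.176)^2 = 3.55×10⁻⁷
[Pb²⁺] = 3.55×10⁻⁷ mol L⁻¹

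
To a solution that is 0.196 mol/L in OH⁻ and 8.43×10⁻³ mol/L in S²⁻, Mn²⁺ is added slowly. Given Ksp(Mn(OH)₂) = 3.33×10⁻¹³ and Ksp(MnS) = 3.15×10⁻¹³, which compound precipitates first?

The threshold for precipitation is Q = Ksp.
For Mn(OH)₂: [Mn²⁺] = (Ksp/[OH⁻]^2) = 8.67×10⁻¹² mol/L
For MnS: [Mn²⁺] = (Ksp/[S²⁻]) = 3.74×10⁻¹¹ mol/L
Since Mn(OH)₂ needs less Mn²⁺ to reach saturation, it precipitates first.

Mn(OH)₂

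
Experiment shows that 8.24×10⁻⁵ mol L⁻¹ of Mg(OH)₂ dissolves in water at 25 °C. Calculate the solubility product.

Ksp = 2.24×10⁻¹²

Mg(OH)₂(s) ⇌ Mg²⁺(aq) + 2 OH⁻(aq)
If s mol/L of Mg(OH)₂ dissolves, [Mg²⁺] = s and [OH⁻] = 2s.
Ksp = [Mg²⁺][OH⁻]^2 = s · (2s)^2 = 4s^3
Ksp = 4 × (8.24×10⁻⁵)^3 = 2.24×10⁻¹²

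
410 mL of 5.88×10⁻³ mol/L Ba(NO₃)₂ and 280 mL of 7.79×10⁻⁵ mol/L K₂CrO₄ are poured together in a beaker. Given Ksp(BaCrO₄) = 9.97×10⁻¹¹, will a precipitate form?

Yes

After mixing, V = 410 mL + 280 mL = 690 mL.
[Ba²⁺] = (5.88×10⁻³)(410)/690 = 3.49×10⁻³ mol/L
[CrO₄²⁻] = (7.79×10⁻⁵)(280)/690 = 3.16×10⁻⁵ mol/L
Q = [Ba²⁺][CrO₄²⁻] = 1.10×10⁻⁷
Q = 1.10×10⁻⁷ > Ksp = 9.97×10⁻¹¹, so the solution is supersaturated and BaCrO₄ precipitates.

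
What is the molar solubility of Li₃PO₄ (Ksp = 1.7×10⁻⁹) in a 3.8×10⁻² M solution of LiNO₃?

3.1×10⁻⁵ M

Li₃PO₄(s) ⇌ 3 Li⁺(aq) + PO₄³⁻(aq)
Li⁺ is already present at 3.8×10⁻² M. If s mol/L of Li₃PO₄ dissolves, [PO₄³⁻] = s while [Li⁺] ≈ 3.8×10⁻² M.
Ksp = [Li⁺]^3[PO₄³⁻] = (3.8×10⁻²)^3s
s = 1.7×10⁻⁹ / (3.8×10⁻²)^3 = 3.1×10⁻⁵
s = 3.1×10⁻⁵ M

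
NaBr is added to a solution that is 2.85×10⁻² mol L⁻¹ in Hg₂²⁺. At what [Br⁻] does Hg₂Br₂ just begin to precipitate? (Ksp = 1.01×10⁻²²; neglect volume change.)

5.95×10⁻¹¹ M

The threshold for precipitation is Q = Ksp.
Hg₂Br₂(s) ⇌ Hg₂²⁺(aq) + 2 Br⁻(aq)
Ksp = [Hg₂²⁺][Br⁻]^2 = [Br⁻]^2(2.85×10⁻²)
[Br⁻]^2 = 1.01×10⁻²² / (2.85×10⁻²) = 3.54×10⁻²¹
[Br⁻] = 5.95×10⁻¹¹ mol L⁻¹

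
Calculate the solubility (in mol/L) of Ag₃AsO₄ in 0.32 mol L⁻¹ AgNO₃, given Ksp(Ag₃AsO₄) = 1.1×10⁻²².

Ag₃AsO₄(s) ⇌ 3 Ag⁺(aq) + AsO₄³⁻(aq)
Ag⁺ is already present at 0.32 mol L⁻¹. If s mol/L of Ag₃AsO₄ dissolves, [AsO₄³⁻] = s while [Ag⁺] ≈ 0.32 mol L⁻¹.
Ksp = [Ag⁺]^3[AsO₄³⁻] = (0.32)^3s
s = 1.1×10⁻²² / (0.32)^3 = 3.4×10⁻²¹
s = 3.4×10⁻²¹ mol L⁻¹

3.4×10⁻²¹ M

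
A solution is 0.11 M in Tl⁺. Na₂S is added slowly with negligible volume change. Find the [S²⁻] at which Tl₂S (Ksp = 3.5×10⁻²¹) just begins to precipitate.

Precipitation of each salt begins when its ion product equals Ksp.
Tl₂S(s) ⇌ 2 Tl⁺(aq) + S²⁻(aq)
Ksp = [Tl⁺]^2[S²⁻] = [S²⁻](0.11)^2
[S²⁻] = 3.5×10⁻²¹ / (0.11)^2 = 2.9×10⁻¹⁹
[S²⁻] = 2.9×10⁻¹⁹ M

2.9×10⁻¹⁹ M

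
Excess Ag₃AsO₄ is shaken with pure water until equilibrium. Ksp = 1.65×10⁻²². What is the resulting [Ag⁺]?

Ag₃AsO₄(s) ⇌ 3 Ag⁺(aq) + AsO₄³⁻(aq)
If s mol/L of Ag₃AsO₄ dissolves, [Ag⁺] = 3s and [AsO₄³⁻] = s.
Ksp = [Ag⁺]^3[AsO₄³⁻] = (3s)^3 · s = 27s^4 = 1.65×10⁻²²
s = 1.57×10⁻⁶ M
[Ag⁺] = 3s = 4.72×10⁻⁶ M

4.72×10⁻⁶ M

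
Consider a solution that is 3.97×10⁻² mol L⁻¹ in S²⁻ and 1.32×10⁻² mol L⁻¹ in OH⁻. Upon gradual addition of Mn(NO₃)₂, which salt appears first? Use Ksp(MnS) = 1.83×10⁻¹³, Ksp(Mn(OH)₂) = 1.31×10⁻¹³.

MnS

Precipitation of each salt begins when its ion product equals Ksp.
For MnS: [Mn²⁺] = (Ksp/[S²⁻]) = 4.61×10⁻¹² mol L⁻¹
For Mn(OH)₂: [Mn²⁺] = (Ksp/[OH⁻]^2) = 7.52×10⁻¹⁰ mol L⁻¹
MnS requires the lower [Mn²⁺], so it precipitates first.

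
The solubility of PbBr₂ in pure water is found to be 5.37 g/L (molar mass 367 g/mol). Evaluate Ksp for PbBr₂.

Molar solubility s = (5.37 g/L) / (367 g/mol) = 1.4632×10⁻² mol/L
PbBr₂(s) ⇌ Pb²⁺(aq) + 2 Br⁻(aq)
With molar solubility s: [Pb²⁺] = s, [Br⁻] = 2s.
Ksp = [Pb²⁺][Br⁻]^2 = s · (2s)^2 = 4s^3
Ksp = 4 × (1.4632×10⁻²)^3 = 1.25×10⁻⁵

Ksp = 1.25×10⁻⁵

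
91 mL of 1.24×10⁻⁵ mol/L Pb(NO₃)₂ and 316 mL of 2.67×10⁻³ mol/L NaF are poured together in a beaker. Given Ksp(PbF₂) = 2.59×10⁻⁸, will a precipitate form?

No

The combined volume is 407 mL.
[Pb²⁺] = (1.24×10⁻⁵)(91)/407 = 2.77×10⁻⁶ mol/L
[F⁻] = (2.67×10⁻³)(316)/407 = 2.07×10⁻³ mol/L
Q = [Pb²⁺][F⁻]^2 = 1.19×10⁻¹¹
Q = 1.19×10⁻¹¹ < Ksp = 2.59×10⁻⁸, so the solution is unsaturated and no precipitate forms.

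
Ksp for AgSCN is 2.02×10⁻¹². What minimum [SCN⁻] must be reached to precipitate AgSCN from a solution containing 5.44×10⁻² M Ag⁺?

3.71×10⁻¹¹ M

Precipitation of each salt begins when its ion product equals Ksp.
AgSCN(s) ⇌ Ag⁺(aq) + SCN⁻(aq)
Ksp = [Ag⁺][SCN⁻] = [SCN⁻](5.44×10⁻²)
[SCN⁻] = 2.02×10⁻¹² / (5.44×10⁻²) = 3.71×10⁻¹¹
[SCN⁻] = 3.71×10⁻¹¹ M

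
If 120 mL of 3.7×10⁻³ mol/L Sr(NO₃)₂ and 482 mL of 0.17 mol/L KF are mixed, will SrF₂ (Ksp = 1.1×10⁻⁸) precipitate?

Yes

Total volume after mixing = 120 + 482 = 602 mL.
[Sr²⁺] = (3.7×10⁻³)(120)/602 = 7.4×10⁻⁴ mol/L
[F⁻] = (0.17)(482)/602 = 0.14 mol/L
Q = [Sr²⁺][F⁻]^2 = 1.4×10⁻⁵
Because Q > Ksp (1.4×10⁻⁵ vs 1.1×10⁻⁸), a precipitate of SrF₂ forms.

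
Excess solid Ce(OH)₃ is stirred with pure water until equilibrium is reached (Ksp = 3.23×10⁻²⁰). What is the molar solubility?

5.88×10⁻⁶ M

Ce(OH)₃(s) ⇌ Ce³⁺(aq) + 3 OH⁻(aq)
With molar solubility s: [Ce³⁺] = s, [OH⁻] = 3s.
Ksp = [Ce³⁺][OH⁻]^3 = s · (3s)^3 = 27s^4
27s^4 = 3.23×10⁻²⁰  ⇒  s^4 = 1.20×10⁻²¹
Taking the 4th root, s = 5.88×10⁻⁶ mol L⁻¹.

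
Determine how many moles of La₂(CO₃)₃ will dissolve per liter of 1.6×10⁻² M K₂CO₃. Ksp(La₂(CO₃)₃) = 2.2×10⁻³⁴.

3.7×10⁻¹⁵ M

La₂(CO₃)₃(s) ⇌ 2 La³⁺(aq) + 3 CO₃²⁻(aq)
With CO₃²⁻ already at 1.6×10⁻² M and s small, take [CO₃²⁻] ≈ 1.6×10⁻² M and [La³⁺] = 2s.
Ksp = [La³⁺]^2[CO₃²⁻]^3 = (2s)^2(1.6×10⁻²)^3
(2s)^2 = 2.2×10⁻³⁴ / (1.6×10⁻²)^3 = 5.4×10⁻²⁹
s = 3.7×10⁻¹⁵ M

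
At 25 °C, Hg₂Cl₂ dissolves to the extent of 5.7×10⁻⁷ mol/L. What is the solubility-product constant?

Ksp = 7.4×10⁻¹⁹

Hg₂Cl₂(s) ⇌ Hg₂²⁺(aq) + 2 Cl⁻(aq)
If s mol/L of Hg₂Cl₂ dissolves, [Hg₂²⁺] = s and [Cl⁻] = 2s.
Ksp = [Hg₂²⁺][Cl⁻]^2 = s · (2s)^2 = 4s^3
Ksp = 4 × (5.7×10⁻⁷)^3 = 7.4×10⁻¹⁹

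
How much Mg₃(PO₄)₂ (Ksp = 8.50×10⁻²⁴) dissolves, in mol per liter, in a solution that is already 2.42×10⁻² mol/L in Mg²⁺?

Mg₃(PO₄)₂(s) ⇌ 3 Mg²⁺(aq) + 2 PO₄³⁻(aq)
The solution already contains Mg²⁺ at 2.42×10⁻² mol/L. Let s be the molar solubility of Mg₃(PO₄)₂.
[Mg²⁺] ≈ 2.42×10⁻² mol/L (common ion dominates); [PO₄³⁻] = 2s.
Ksp = [Mg²⁺]^3[PO₄³⁻]^2 = (2.42×10⁻²)^3(2s)^2
(2s)^2 = 8.50×10⁻²⁴ / (2.42×10⁻²)^3 = 6.00×10⁻¹⁹
s = 3.87×10⁻¹⁰ mol/L

3.87×10⁻¹⁰ M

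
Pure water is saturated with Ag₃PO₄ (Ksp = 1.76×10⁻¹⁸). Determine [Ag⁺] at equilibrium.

Ag₃PO₄(s) ⇌ 3 Ag⁺(aq) + PO₄³⁻(aq)
With molar solubility s: [Ag⁺] = 3s, [PO₄³⁻] = s.
Ksp = [Ag⁺]^3[PO₄³⁻] = (3s)^3 · s = 27s^4 = 1.76×10⁻¹⁸
s = 1.60×10⁻⁵ M
[Ag⁺] = 3s = 4.79×10⁻⁵ M

4.79×10⁻⁵ M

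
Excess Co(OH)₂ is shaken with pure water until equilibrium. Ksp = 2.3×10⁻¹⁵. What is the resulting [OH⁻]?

1.7×10⁻⁵ M

Co(OH)₂(s) ⇌ Co²⁺(aq) + 2 OH⁻(aq)
Call the molar solubility s, so that [Co²⁺] = s and [OH⁻] = 2s.
Ksp = [Co²⁺][OH⁻]^2 = s · (2s)^2 = 4s^3 = 2.3×10⁻¹⁵
s = 8.3×10⁻⁶ M
[OH⁻] = 2s = 1.7×10⁻⁵ M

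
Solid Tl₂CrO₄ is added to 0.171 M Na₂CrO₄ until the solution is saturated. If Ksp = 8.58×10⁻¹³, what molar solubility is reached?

Tl₂CrO₄(s) ⇌ 2 Tl⁺(aq) + CrO₄²⁻(aq)
CrO₄²⁻ is already present at 0.171 M. If s mol/L of Tl₂CrO₄ dissolves, [Tl⁺] = 2s while [CrO₄²⁻] ≈ 0.171 M.
Ksp = [Tl⁺]^2[CrO₄²⁻] = (2s)^2(0.171)
(2s)^2 = 8.58×10⁻¹³ / (0.171) = 5.02×10⁻¹²
s = 1.12×10⁻⁶ M

1.12×10⁻⁶ M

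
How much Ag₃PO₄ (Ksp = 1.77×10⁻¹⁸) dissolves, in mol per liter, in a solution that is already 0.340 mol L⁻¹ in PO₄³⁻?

5.78×10⁻⁷ M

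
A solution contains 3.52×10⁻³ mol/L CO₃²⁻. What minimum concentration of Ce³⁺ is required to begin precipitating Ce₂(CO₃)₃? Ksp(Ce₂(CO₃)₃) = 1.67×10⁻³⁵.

1.96×10⁻¹⁴ M

Each salt precipitates once Q = Ksp for that salt.
Ce₂(CO₃)₃(s) ⇌ 2 Ce³⁺(aq) + 3 CO₃²⁻(aq)
Ksp = [Ce³⁺]^2[CO₃²⁻]^3 = [Ce³⁺]^2(3.52×10⁻³)^3
[Ce³⁺]^2 = 1.67×10⁻³⁵ / (3.52×10⁻³)^3 = 3.83×10⁻²⁸
[Ce³⁺] = 1.96×10⁻¹⁴ mol/L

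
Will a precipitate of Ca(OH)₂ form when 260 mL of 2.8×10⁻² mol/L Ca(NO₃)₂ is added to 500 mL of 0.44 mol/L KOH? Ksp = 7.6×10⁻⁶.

Total volume after mixing = 260 + 500 = 760 mL.
[Ca²⁺] = (2.8×10⁻²)(260)/760 = 9.6×10⁻³ mol/L
[OH⁻] = (0.44)(500)/760 = 0.29 mol/L
Q = [Ca²⁺][OH⁻]^2 = 8.0×10⁻⁴
Because Q > Ksp (8.0×10⁻⁴ vs 7.6×10⁻⁶), a precipitate of Ca(OH)₂ forms.

Yes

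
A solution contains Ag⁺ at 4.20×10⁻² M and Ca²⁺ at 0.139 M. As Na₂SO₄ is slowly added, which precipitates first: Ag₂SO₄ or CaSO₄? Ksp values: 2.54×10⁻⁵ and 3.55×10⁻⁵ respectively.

CaSO₄

Precipitation begins when Q = Ksp.
For Ag₂SO₄: [SO₄²⁻] = (Ksp/[Ag⁺]^2) = 1.44×10⁻² M
For CaSO₄: [SO₄²⁻] = (Ksp/[Ca²⁺]) = 2.55×10⁻⁴ M
The smaller threshold [SO₄²⁻] is reached first, so CaSO₄ precipitates first.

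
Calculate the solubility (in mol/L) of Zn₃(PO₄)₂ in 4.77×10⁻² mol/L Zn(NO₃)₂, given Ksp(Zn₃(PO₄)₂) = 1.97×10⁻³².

Zn₃(PO₄)₂(s) ⇌ 3 Zn²⁺(aq) + 2 PO₄³⁻(aq)
The solution already contains Zn²⁺ at 4.77×10⁻² mol/L. Let s be the molar solubility of Zn₃(PO₄)₂.
[Zn²⁺] ≈ 4.77×10⁻² mol/L (common ion dominates); [PO₄³⁻] = 2s.
Ksp = [Zn²⁺]^3[PO₄³⁻]^2 = (4.77×10⁻²)^3(2s)^2
(2s)^2 = 1.97×10⁻³² / (4.77×10⁻²)^3 = 1.82×10⁻²⁸
s = 6.74×10⁻¹⁵ mol/L

6.74×10⁻¹⁵ M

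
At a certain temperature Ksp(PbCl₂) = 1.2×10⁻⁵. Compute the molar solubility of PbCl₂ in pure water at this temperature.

PbCl₂(s) ⇌ Pb²⁺(aq) + 2 Cl⁻(aq)
For each mole of PbCl₂ that dissolves per liter, [Pb²⁺] = s and [Cl⁻] = 2s; let s denote this solubility.
Ksp = [Pb²⁺][Cl⁻]^2 = s · (2s)^2 = 4s^3
4s^3 = 1.2×10⁻⁵  ⇒  s^3 = 3.0×10⁻⁶
s = (3.0×10⁻⁶)^(1/3) = 1.4×10⁻² M

1.4×10⁻² M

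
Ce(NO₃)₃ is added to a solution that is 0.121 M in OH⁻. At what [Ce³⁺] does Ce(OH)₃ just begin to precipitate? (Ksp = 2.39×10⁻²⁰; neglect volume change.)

1.35×10⁻¹⁷ M

A salt starts to precipitate once the ion product Q reaches its Ksp.
Ce(OH)₃(s) ⇌ Ce³⁺(aq) + 3 OH⁻(aq)
Ksp = [Ce³⁺][OH⁻]^3 = [Ce³⁺](0.121)^3
[Ce³⁺] = 2.39×10⁻²⁰ / (0.121)^3 = 1.35×10⁻¹⁷
[Ce³⁺] = 1.35×10⁻¹⁷ M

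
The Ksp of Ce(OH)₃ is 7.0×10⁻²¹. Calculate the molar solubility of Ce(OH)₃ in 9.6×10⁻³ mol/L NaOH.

7.9×10⁻¹⁵ M

Ce(OH)₃(s) ⇌ Ce³⁺(aq) + 3 OH⁻(aq)
Let s be the solubility of Ce(OH)₃ here. The common ion gives [OH⁻] ≈ 9.6×10⁻³ mol/L, and [Ce³⁺] = s.
Ksp = [Ce³⁺][OH⁻]^3 = s(9.6×10⁻³)^3
s = 7.0×10⁻²¹ / (9.6×10⁻³)^3 = 7.9×10⁻¹⁵
s = 7.9×10⁻¹⁵ mol/L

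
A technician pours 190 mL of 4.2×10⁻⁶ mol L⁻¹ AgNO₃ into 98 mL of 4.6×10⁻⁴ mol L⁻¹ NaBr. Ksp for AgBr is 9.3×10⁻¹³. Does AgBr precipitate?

After mixing, V = 190 mL + 98 mL = 288 mL.
[Ag⁺] = (4.2×10⁻⁶)(190)/288 = 2.8×10⁻⁶ mol L⁻¹
[Br⁻] = (4.6×10⁻⁴)(98)/288 = 1.6×10⁻⁴ mol L⁻¹
Q = [Ag⁺][Br⁻] = 4.3×10⁻¹⁰
Q = 4.3×10⁻¹⁰ > Ksp = 9.3×10⁻¹³, so the solution is supersaturated and AgBr precipitates.

Yes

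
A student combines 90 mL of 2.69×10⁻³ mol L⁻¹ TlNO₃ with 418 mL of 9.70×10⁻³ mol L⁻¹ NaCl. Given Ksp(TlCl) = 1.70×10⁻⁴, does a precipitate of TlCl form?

No

The combined volume is 508 mL.
[Tl⁺] = (2.69×10⁻³)(90)/508 = 4.77×10⁻⁴ mol L⁻¹
[Cl⁻] = (9.70×10⁻³)(418)/508 = 7.98×10⁻³ mol L⁻¹
Q = [Tl⁺][Cl⁻] = 3.80×10⁻⁶
Q = 3.80×10⁻⁶ < Ksp = 1.70×10⁻⁴, so the solution is unsaturated and no precipitate forms.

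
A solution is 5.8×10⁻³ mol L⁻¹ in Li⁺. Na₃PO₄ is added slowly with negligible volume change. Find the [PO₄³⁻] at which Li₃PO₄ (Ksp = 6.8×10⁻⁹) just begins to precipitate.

3.5×10⁻² M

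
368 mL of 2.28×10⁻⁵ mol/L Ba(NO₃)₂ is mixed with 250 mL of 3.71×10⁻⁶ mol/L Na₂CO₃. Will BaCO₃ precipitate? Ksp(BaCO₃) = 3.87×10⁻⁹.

No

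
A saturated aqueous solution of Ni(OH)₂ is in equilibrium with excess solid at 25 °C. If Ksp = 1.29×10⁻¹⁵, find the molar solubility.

Ni(OH)₂(s) ⇌ Ni²⁺(aq) + 2 OH⁻(aq)
If s mol/L of Ni(OH)₂ dissolves, [Ni²⁺] = s and [OH⁻] = 2s.
Ksp = [Ni²⁺][OH⁻]^2 = s · (2s)^2 = 4s^3
4s^3 = 1.29×10⁻¹⁵  ⇒  s^3 = 3.23×10⁻¹⁶
s = (3.23×10⁻¹⁶)^(1/3) = 6.86×10⁻⁶ mol/L

6.86×10⁻⁶ M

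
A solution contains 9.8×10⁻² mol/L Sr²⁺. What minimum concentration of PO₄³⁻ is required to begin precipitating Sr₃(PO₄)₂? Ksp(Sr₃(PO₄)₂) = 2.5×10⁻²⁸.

5.2×10⁻¹³ M

The threshold for precipitation is Q = Ksp.
Sr₃(PO₄)₂(s) ⇌ 3 Sr²⁺(aq) + 2 PO₄³⁻(aq)
Ksp = [Sr²⁺]^3[PO₄³⁻]^2 = [PO₄³⁻]^2(9.8×10⁻²)^3
[PO₄³⁻]^2 = 2.5×10⁻²⁸ / (9.8×10⁻²)^3 = 2.7×10⁻²⁵
[PO₄³⁻] = 5.2×10⁻¹³ mol/L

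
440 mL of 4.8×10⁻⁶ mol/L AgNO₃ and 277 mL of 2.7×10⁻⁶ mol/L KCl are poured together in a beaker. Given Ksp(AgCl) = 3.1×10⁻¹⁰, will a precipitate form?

No

After mixing, V = 440 mL + 277 mL = 717 mL.
[Ag⁺] = (4.8×10⁻⁶)(440)/717 = 2.9×10⁻⁶ mol/L
[Cl⁻] = (2.7×10⁻⁶)(277)/717 = 1.0×10⁻⁶ mol/L
Q = [Ag⁺][Cl⁻] = 3.1×10⁻¹²
Q < Ksp (3.1×10⁻¹² vs 3.1×10⁻¹⁰); the solution remains unsaturated and no precipitate forms.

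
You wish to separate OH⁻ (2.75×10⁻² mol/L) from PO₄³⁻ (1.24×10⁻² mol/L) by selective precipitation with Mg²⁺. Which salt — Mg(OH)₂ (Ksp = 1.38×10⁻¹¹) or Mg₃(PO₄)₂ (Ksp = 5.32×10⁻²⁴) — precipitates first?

Precipitation begins when Q = Ksp.
For Mg(OH)₂: [Mg²⁺] = (Ksp/[OH⁻]^2) = 1.82×10⁻⁸ mol/L
For Mg₃(PO₄)₂: [Mg²⁺] = (Ksp/[PO₄³⁻]^2)^(1/3) = 3.26×10⁻⁷ mol/L
Since Mg(OH)₂ needs less Mg²⁺ to reach saturation, it precipitates first.

Mg(OH)₂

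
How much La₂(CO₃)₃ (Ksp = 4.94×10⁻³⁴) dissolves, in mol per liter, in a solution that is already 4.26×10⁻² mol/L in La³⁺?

2.16×10⁻¹¹ M

La₂(CO₃)₃(s) ⇌ 2 La³⁺(aq) + 3 CO₃²⁻(aq)
Let s be the solubility of La₂(CO₃)₃ here. The common ion gives [La³⁺] ≈ 4.26×10⁻² mol/L, and [CO₃²⁻] = 3s.
Ksp = [La³⁺]^2[CO₃²⁻]^3 = (4.26×10⁻²)^2(3s)^3
(3s)^3 = 4.94×10⁻³⁴ / (4.26×10⁻²)^2 = 2.72×10⁻³¹
s = 2.16×10⁻¹¹ mol/L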